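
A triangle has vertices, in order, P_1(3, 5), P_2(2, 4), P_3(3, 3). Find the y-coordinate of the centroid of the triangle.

Apply the surveyor's formula. First the cross-terms c_i = x_i·y_{i+1} − x_{i+1}·y_i:
  2, -6, 6  ⇒  2A = 2, A = 1.
Then Σ (y_i + y_{i+1})·c_i = 24, so ȳ = 24 / (6·1) = 4.

4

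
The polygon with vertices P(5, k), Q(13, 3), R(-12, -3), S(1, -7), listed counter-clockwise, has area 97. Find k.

-5

Write out the shoelace sum; only the two edges meeting at P involve k:
2·Area = [(1·k − 5·(-7)) + (5·3 − 13·k)] + 84
       = -12·k + 134 = 194
⇒ k = -5.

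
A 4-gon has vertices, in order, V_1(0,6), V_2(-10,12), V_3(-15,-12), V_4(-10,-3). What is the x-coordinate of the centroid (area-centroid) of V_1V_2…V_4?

-25/3

Apply the shoelace formula. First the cross-terms c_i = x_i·y_{i+1} − x_{i+1}·y_i:
  60, 300, -75, -60  ⇒  2A = 225, A = 112.5.
Then Σ (x_i + x_{i+1})·c_i = -5625, so x̄ = -5625 / (6·112.5) = -25/3.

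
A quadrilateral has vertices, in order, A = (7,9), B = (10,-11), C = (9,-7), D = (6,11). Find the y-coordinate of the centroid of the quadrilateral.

1.4

Apply the shoelace (surveyor's) formula. First the cross-terms c_i = x_i·y_{i+1} − x_{i+1}·y_i:
  -167, 29, 141, -23  ⇒  2A = -20, A = -10.
Then Σ (y_i + y_{i+1})·c_i = -84, so ȳ = -84 / (6·(-10)) = 1.4.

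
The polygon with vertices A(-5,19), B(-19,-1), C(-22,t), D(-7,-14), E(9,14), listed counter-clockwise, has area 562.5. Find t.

The doubled signed area Σ (x_i y_{i+1} − x_{i+1} y_i) is linear in t.
With t=0 it equals 921; the coefficient of t is -12 (from the two edges through C).
So -12·t + 921 = 2·562.5 = 1125 ⇒ t = -17.

-17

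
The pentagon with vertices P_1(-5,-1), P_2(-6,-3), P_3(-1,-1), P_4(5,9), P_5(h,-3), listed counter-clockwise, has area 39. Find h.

-10

The doubled signed area Σ (x_i y_{i+1} − x_{i+1} y_i) is linear in h.
With h=0 it equals -22; the coefficient of h is -10 (from the two edges through P_5).
So -10·h + -22 = 2·39 = 78 ⇒ h = -10.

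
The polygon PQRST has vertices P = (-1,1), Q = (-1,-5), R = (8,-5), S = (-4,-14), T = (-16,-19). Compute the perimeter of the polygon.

|PQ| = √((0)² + (-6)²) = √36 = 6
|QR| = √((9)² + (0)²) = √81 = 9
|RS| = √((-12)² + (-9)²) = √225 = 15
|ST| = √((-12)² + (-5)²) = √169 = 13
|TP| = √((15)² + (20)²) = √625 = 25
Perimeter = 6 + 9 + 15 + 13 + 25 = 68.

68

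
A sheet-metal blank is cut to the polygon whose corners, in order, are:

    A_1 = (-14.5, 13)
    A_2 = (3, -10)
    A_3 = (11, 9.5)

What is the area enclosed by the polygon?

Apply the shoelace formula: 2A = Σ (x_i·y_{i+1} − x_{i+1}·y_i), indices taken mod 3.
Cross-terms: 106, 138.5, 280.75  ⇒  Σ = 525.25
Area = |Σ|/2 = 262.625.

262.625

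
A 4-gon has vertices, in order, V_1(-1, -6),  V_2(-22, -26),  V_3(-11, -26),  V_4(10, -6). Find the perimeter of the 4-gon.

|V_1V_2| = √((-21)² + (-20)²) = √841 = 29
|V_2V_3| = √((11)² + (0)²) = √121 = 11
|V_3V_4| = √((21)² + (20)²) = √841 = 29
|V_4V_1| = √((-11)² + (0)²) = √121 = 11
Perimeter = 29 + 11 + 29 + 11 = 80.

80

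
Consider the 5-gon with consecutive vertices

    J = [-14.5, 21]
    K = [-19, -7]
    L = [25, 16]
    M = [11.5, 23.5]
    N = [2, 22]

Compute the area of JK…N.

671

J→K: (-14.5)(-7) − (-19)(21) = 500.5
K→L: (-19)(16) − (25)(-7) = -129
L→M: (25)(23.5) − (11.5)(16) = 403.5
M→N: (11.5)(22) − (2)(23.5) = 206
N→J: (2)(21) − (-14.5)(22) = 361
Σ = 1342
Area = |Σ|/2 = 671.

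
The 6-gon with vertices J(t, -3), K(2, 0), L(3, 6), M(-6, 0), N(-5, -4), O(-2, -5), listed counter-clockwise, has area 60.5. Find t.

The doubled signed area Σ (x_i y_{i+1} − x_{i+1} y_i) is linear in t.
With t=0 it equals 101; the coefficient of t is 5 (from the two edges through J).
So 5·t + 101 = 2·60.5 = 121 ⇒ t = 4.

4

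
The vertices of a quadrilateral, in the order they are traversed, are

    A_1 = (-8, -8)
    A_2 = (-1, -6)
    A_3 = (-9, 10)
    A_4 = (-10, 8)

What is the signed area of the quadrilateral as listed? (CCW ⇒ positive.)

Apply Gauss's area formula: 2A = Σ (x_i·y_{i+1} − x_{i+1}·y_i), indices taken mod 4.
Σ = (40) + (-64) + (28) + (144) = 148
Signed area = Σ/2 = 74 (positive ⇒ counter-clockwise traversal).

74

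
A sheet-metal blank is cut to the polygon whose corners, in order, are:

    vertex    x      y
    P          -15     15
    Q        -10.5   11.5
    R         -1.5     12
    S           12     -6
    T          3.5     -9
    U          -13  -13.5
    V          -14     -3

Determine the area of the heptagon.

457.5

Apply the shoelace (surveyor's) formula: 2A = Σ (x_i·y_{i+1} − x_{i+1}·y_i), indices taken mod 7.
P→Q: (-15)(11.5) − (-10.5)(15) = -15
Q→R: (-10.5)(12) − (-1.5)(11.5) = -108.75
R→S: (-1.5)(-6) − (12)(12) = -135
S→T: (12)(-9) − (3.5)(-6) = -87
T→U: (3.5)(-13.5) − (-13)(-9) = -164.25
U→V: (-13)(-3) − (-14)(-13.5) = -150
V→P: (-14)(15) − (-15)(-3) = -255
Σ = -915
Area = |Σ|/2 = 457.5.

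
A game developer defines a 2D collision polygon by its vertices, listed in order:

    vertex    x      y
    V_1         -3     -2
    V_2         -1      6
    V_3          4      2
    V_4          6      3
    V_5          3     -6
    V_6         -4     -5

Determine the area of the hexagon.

68.5

V_1→V_2: (-3)(6) − (-1)(-2) = -20
V_2→V_3: (-1)(2) − (4)(6) = -26
V_3→V_4: (4)(3) − (6)(2) = 0
V_4→V_5: (6)(-6) − (3)(3) = -45
V_5→V_6: (3)(-5) − (-4)(-6) = -39
V_6→V_1: (-4)(-2) − (-3)(-5) = -7
Σ = -137
Area = |Σ|/2 = 68.5.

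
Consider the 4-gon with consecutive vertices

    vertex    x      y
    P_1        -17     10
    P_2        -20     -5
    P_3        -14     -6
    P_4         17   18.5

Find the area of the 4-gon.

Σ = (285) + (50) + (-157) + (484.5) = 662.5
Area = |Σ|/2 = 331.25.

331.25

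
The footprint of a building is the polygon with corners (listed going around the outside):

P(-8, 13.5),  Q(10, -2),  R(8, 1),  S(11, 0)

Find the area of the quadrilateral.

Apply the shoelace formula: 2A = Σ (x_i·y_{i+1} − x_{i+1}·y_i), indices taken mod 4.
P→Q: (-8)(-2) − (10)(13.5) = -119
Q→R: (10)(1) − (8)(-2) = 26
R→S: (8)(0) − (11)(1) = -11
S→P: (11)(13.5) − (-8)(0) = 148.5
Σ = 44.5
Area = |Σ|/2 = 22.25.

22.25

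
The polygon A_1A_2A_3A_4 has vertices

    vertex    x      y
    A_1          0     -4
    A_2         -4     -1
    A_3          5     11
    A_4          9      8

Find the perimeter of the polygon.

|A_1A_2| = √((-4)² + (3)²) = √25 = 5
|A_2A_3| = √((9)² + (12)²) = √225 = 15
|A_3A_4| = √((4)² + (-3)²) = √25 = 5
|A_4A_1| = √((-9)² + (-12)²) = √225 = 15
Perimeter = 5 + 15 + 5 + 15 = 40.

40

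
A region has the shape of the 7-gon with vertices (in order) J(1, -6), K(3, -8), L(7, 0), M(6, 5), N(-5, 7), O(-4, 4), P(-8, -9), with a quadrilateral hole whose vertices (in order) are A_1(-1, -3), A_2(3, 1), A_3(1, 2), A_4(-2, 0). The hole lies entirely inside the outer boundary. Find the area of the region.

Outer boundary:
Apply the shoelace (surveyor's) formula: 2A = Σ (x_i·y_{i+1} − x_{i+1}·y_i), indices taken mod 7.
Σ = (10) + (56) + (35) + (67) + (8) + (68) + (57) = 301
Area = |Σ|/2 = 150.5.
Hole:
Apply Gauss's area formula: 2A = Σ (x_i·y_{i+1} − x_{i+1}·y_i), indices taken mod 4.
Cross-terms: 8, 5, 4, 6  ⇒  Σ = 23
Area = |Σ|/2 = 11.5.
Net area = 150.5 − 11.5 = 139.

139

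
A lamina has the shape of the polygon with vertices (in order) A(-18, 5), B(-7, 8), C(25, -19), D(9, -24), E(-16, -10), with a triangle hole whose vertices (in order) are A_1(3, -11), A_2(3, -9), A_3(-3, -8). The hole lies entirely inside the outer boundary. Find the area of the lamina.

Outer boundary:
Σ = (-109) + (-67) + (-429) + (-474) + (-260) = -1339
Area = |Σ|/2 = 669.5.
Hole:
Apply the surveyor's formula: 2A = Σ (x_i·y_{i+1} − x_{i+1}·y_i), indices taken mod 3.
Σ = (6) + (-51) + (57) = 12
Area = |Σ|/2 = 6.
Net area = 669.5 − 6 = 663.5.

663.5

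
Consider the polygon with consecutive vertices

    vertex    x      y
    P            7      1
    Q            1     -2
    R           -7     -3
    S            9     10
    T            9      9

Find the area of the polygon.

69

Apply the shoelace formula: 2A = Σ (x_i·y_{i+1} − x_{i+1}·y_i), indices taken mod 5.
P→Q: (7)(-2) − (1)(1) = -15
Q→R: (1)(-3) − (-7)(-2) = -17
R→S: (-7)(10) − (9)(-3) = -43
S→T: (9)(9) − (9)(10) = -9
T→P: (9)(1) − (7)(9) = -54
Σ = -138
Area = |Σ|/2 = 69.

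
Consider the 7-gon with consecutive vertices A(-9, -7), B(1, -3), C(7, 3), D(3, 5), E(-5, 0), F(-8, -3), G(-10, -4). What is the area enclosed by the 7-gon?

Apply the surveyor's formula: 2A = Σ (x_i·y_{i+1} − x_{i+1}·y_i), indices taken mod 7.
A→B: (-9)(-3) − (1)(-7) = 34
B→C: (1)(3) − (7)(-3) = 24
C→D: (7)(5) − (3)(3) = 26
D→E: (3)(0) − (-5)(5) = 25
E→F: (-5)(-3) − (-8)(0) = 15
F→G: (-8)(-4) − (-10)(-3) = 2
G→A: (-10)(-7) − (-9)(-4) = 34
Σ = 160
Area = |Σ|/2 = 80.

80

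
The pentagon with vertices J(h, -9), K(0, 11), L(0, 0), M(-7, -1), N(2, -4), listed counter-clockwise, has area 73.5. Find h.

Write out the shoelace sum; only the two edges meeting at J involve h:
2·Area = [(2·(-9) − h·(-4)) + (h·11 − 0·(-9))] + 30
       = 15·h + 12 = 147
⇒ h = 9.

9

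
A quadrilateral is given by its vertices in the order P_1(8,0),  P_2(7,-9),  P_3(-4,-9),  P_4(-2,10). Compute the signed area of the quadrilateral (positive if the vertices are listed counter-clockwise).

-154.5

Apply the surveyor's formula: 2A = Σ (x_i·y_{i+1} − x_{i+1}·y_i), indices taken mod 4.
P_1→P_2: (8)(-9) − (7)(0) = -72
P_2→P_3: (7)(-9) − (-4)(-9) = -99
P_3→P_4: (-4)(10) − (-2)(-9) = -58
P_4→P_1: (-2)(0) − (8)(10) = -80
Σ = -309
Signed area = Σ/2 = -154.5 (negative ⇒ clockwise traversal).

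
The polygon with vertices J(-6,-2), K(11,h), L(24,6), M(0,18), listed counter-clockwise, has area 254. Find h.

4

The doubled signed area Σ (x_i y_{i+1} − x_{i+1} y_i) is linear in h.
With h=0 it equals 628; the coefficient of h is -30 (from the two edges through K).
So -30·h + 628 = 2·254 = 508 ⇒ h = 4.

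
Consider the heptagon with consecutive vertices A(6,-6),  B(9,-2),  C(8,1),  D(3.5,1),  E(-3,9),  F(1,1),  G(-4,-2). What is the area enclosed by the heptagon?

Σ = (42) + (25) + (4.5) + (34.5) + (-12) + (2) + (36) = 132
Area = |Σ|/2 = 66.

66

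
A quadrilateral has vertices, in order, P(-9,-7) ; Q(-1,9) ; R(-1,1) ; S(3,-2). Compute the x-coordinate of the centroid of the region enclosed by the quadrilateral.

Apply the shoelace (surveyor's) formula. First the cross-terms c_i = x_i·y_{i+1} − x_{i+1}·y_i:
  -88, 8, -1, -39  ⇒  2A = -120, A = -60.
Then Σ (x_i + x_{i+1})·c_i = 1096, so x̄ = 1096 / (6·(-60)) = -137/45.

-137/45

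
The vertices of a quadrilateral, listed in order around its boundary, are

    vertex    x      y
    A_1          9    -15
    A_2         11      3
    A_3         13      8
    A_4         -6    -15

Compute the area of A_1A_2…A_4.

Cross-terms: 192, 49, -147, 225  ⇒  Σ = 319
Area = |Σ|/2 = 159.5.

159.5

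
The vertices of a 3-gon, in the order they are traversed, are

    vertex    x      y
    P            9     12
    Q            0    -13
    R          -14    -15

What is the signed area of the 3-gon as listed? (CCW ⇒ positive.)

-166

Apply the surveyor's formula: 2A = Σ (x_i·y_{i+1} − x_{i+1}·y_i), indices taken mod 3.
Cross-terms: -117, -182, -33  ⇒  Σ = -332
Signed area = Σ/2 = -166 (negative ⇒ clockwise traversal).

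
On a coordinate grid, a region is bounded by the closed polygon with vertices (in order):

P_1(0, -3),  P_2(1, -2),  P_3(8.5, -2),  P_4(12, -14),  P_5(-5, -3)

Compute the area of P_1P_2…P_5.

Apply the shoelace formula: 2A = Σ (x_i·y_{i+1} − x_{i+1}·y_i), indices taken mod 5.
P_1→P_2: (0)(-2) − (1)(-3) = 3
P_2→P_3: (1)(-2) − (8.5)(-2) = 15
P_3→P_4: (8.5)(-14) − (12)(-2) = -95
P_4→P_5: (12)(-3) − (-5)(-14) = -106
P_5→P_1: (-5)(-3) − (0)(-3) = 15
Σ = -168
Area = |Σ|/2 = 84.

84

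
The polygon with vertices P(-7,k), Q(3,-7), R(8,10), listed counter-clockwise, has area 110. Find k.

3

Write out the shoelace sum; only the two edges meeting at P involve k:
2·Area = [(8·k − (-7)·10) + ((-7)·(-7) − 3·k)] + 86
       = 5·k + 205 = 220
⇒ k = 3.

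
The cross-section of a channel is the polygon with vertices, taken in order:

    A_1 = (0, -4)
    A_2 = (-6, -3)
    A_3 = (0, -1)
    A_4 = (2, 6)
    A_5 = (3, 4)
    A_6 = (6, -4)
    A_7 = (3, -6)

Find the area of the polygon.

A_1→A_2: (0)(-3) − (-6)(-4) = -24
A_2→A_3: (-6)(-1) − (0)(-3) = 6
A_3→A_4: (0)(6) − (2)(-1) = 2
A_4→A_5: (2)(4) − (3)(6) = -10
A_5→A_6: (3)(-4) − (6)(4) = -36
A_6→A_7: (6)(-6) − (3)(-4) = -24
A_7→A_1: (3)(-4) − (0)(-6) = -12
Σ = -98
Area = |Σ|/2 = 49.

49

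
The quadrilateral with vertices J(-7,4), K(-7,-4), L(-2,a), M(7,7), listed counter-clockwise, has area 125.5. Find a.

The doubled signed area Σ (x_i y_{i+1} − x_{i+1} y_i) is linear in a.
With a=0 it equals 111; the coefficient of a is -14 (from the two edges through L).
So -14·a + 111 = 2·125.5 = 251 ⇒ a = -10.

-10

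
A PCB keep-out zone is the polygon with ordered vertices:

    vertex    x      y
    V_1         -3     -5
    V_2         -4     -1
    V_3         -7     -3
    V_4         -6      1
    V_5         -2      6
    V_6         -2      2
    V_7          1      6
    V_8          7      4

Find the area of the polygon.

69

Cross-terms: -17, 5, -25, -34, 8, -14, -38, -23  ⇒  Σ = -138
Area = |Σ|/2 = 69.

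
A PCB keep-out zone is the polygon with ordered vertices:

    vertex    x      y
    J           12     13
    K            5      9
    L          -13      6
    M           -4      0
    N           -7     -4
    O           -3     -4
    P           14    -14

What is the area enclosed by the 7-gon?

Σ = (43) + (147) + (24) + (16) + (16) + (98) + (350) = 694
Area = |Σ|/2 = 347.

347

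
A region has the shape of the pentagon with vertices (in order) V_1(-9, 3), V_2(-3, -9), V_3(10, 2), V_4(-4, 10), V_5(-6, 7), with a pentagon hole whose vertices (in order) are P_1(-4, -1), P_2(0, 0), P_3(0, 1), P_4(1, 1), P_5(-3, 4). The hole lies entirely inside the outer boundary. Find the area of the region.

Outer boundary:
Σ = (90) + (84) + (108) + (32) + (45) = 359
Area = |Σ|/2 = 179.5.
Hole:
Apply the shoelace (surveyor's) formula: 2A = Σ (x_i·y_{i+1} − x_{i+1}·y_i), indices taken mod 5.
Σ = (0) + (0) + (-1) + (7) + (19) = 25
Area = |Σ|/2 = 12.5.
Net area = 179.5 − 12.5 = 167.

167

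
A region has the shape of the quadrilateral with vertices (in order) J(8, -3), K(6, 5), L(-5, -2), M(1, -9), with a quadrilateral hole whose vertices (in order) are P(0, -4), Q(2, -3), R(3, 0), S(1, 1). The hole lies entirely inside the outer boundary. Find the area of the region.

85.5

Outer boundary:
Cross-terms: 58, 13, 47, 69  ⇒  Σ = 187
Area = |Σ|/2 = 93.5.
Hole:
P→Q: (0)(-3) − (2)(-4) = 8
Q→R: (2)(0) − (3)(-3) = 9
R→S: (3)(1) − (1)(0) = 3
S→P: (1)(-4) − (0)(1) = -4
Σ = 16
Area = |Σ|/2 = 8.
Net area = 93.5 − 8 = 85.5.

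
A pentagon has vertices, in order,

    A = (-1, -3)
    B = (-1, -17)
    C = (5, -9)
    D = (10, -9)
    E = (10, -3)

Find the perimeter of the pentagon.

|AB| = √((0)² + (-14)²) = √196 = 14
|BC| = √((6)² + (8)²) = √100 = 10
|CD| = √((5)² + (0)²) = √25 = 5
|DE| = √((0)² + (6)²) = √36 = 6
|EA| = √((-11)² + (0)²) = √121 = 11
Perimeter = 14 + 10 + 5 + 6 + 11 = 46.

46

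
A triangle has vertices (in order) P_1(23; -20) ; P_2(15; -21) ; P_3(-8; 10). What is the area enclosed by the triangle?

Apply Gauss's area formula: 2A = Σ (x_i·y_{i+1} − x_{i+1}·y_i), indices taken mod 3.
Σ = (-183) + (-18) + (-70) = -271
Area = |Σ|/2 = 135.5.

135.5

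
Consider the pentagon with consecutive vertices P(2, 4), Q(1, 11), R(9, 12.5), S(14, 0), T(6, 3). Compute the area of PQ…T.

Apply Gauss's area formula: 2A = Σ (x_i·y_{i+1} − x_{i+1}·y_i), indices taken mod 5.
Σ = (18) + (-86.5) + (-175) + (42) + (18) = -183.5
Area = |Σ|/2 = 91.75.

91.75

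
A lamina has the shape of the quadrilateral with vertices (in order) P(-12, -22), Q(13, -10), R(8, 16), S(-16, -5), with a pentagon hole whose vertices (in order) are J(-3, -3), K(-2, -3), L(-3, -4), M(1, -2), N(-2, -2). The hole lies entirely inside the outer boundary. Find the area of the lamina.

Outer boundary:
Apply Gauss's area formula: 2A = Σ (x_i·y_{i+1} − x_{i+1}·y_i), indices taken mod 4.
P→Q: (-12)(-10) − (13)(-22) = 406
Q→R: (13)(16) − (8)(-10) = 288
R→S: (8)(-5) − (-16)(16) = 216
S→P: (-16)(-22) − (-12)(-5) = 292
Σ = 1202
Area = |Σ|/2 = 601.
Hole:
Apply Gauss's area formula: 2A = Σ (x_i·y_{i+1} − x_{i+1}·y_i), indices taken mod 5.
Σ = (3) + (-1) + (10) + (-6) + (0) = 6
Area = |Σ|/2 = 3.
Net area = 601 − 3 = 598.

598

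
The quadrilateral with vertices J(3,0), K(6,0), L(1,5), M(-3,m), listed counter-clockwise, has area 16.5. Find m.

Write out the shoelace sum; only the two edges meeting at M involve m:
2·Area = [(1·m − (-3)·5) + ((-3)·0 − 3·m)] + 30
       = -2·m + 45 = 33
⇒ m = 6.

6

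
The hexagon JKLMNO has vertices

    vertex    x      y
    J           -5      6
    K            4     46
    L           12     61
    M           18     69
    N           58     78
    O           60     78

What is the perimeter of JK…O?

208

|JK| = √((9)² + (40)²) = √1681 = 41
|KL| = √((8)² + (15)²) = √289 = 17
|LM| = √((6)² + (8)²) = √100 = 10
|MN| = √((40)² + (9)²) = √1681 = 41
|NO| = √((2)² + (0)²) = √4 = 2
|OJ| = √((-65)² + (-72)²) = √9409 = 97
Perimeter = 41 + 17 + 10 + 41 + 2 + 97 = 208.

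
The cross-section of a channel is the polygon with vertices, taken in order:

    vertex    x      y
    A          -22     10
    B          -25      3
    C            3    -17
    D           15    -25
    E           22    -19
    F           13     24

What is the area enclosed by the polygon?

1239

A→B: (-22)(3) − (-25)(10) = 184
B→C: (-25)(-17) − (3)(3) = 416
C→D: (3)(-25) − (15)(-17) = 180
D→E: (15)(-19) − (22)(-25) = 265
E→F: (22)(24) − (13)(-19) = 775
F→A: (13)(10) − (-22)(24) = 658
Σ = 2478
Area = |Σ|/2 = 1239.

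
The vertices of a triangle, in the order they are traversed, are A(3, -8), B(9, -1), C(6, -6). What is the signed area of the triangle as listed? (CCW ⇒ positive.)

-4.5

Apply the shoelace (surveyor's) formula: 2A = Σ (x_i·y_{i+1} − x_{i+1}·y_i), indices taken mod 3.
Cross-terms: 69, -48, -30  ⇒  Σ = -9
Signed area = Σ/2 = -4.5 (negative ⇒ clockwise traversal).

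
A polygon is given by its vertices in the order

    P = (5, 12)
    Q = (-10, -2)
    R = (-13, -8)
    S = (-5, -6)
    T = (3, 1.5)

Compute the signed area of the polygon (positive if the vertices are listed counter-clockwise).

Apply Gauss's area formula: 2A = Σ (x_i·y_{i+1} − x_{i+1}·y_i), indices taken mod 5.
P→Q: (5)(-2) − (-10)(12) = 110
Q→R: (-10)(-8) − (-13)(-2) = 54
R→S: (-13)(-6) − (-5)(-8) = 38
S→T: (-5)(1.5) − (3)(-6) = 10.5
T→P: (3)(12) − (5)(1.5) = 28.5
Σ = 241
Signed area = Σ/2 = 120.5 (positive ⇒ counter-clockwise traversal).

120.5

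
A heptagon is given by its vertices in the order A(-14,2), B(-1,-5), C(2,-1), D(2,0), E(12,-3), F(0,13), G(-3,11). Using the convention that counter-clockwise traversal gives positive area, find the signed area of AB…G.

211

Apply the shoelace (surveyor's) formula: 2A = Σ (x_i·y_{i+1} − x_{i+1}·y_i), indices taken mod 7.
Cross-terms: 72, 11, 2, -6, 156, 39, 148  ⇒  Σ = 422
Signed area = Σ/2 = 211 (positive ⇒ counter-clockwise traversal).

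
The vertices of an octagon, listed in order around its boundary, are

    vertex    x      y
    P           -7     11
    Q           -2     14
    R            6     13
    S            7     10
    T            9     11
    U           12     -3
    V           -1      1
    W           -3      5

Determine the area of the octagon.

190

P→Q: (-7)(14) − (-2)(11) = -76
Q→R: (-2)(13) − (6)(14) = -110
R→S: (6)(10) − (7)(13) = -31
S→T: (7)(11) − (9)(10) = -13
T→U: (9)(-3) − (12)(11) = -159
U→V: (12)(1) − (-1)(-3) = 9
V→W: (-1)(5) − (-3)(1) = -2
W→P: (-3)(11) − (-7)(5) = 2
Σ = -380
Area = |Σ|/2 = 190.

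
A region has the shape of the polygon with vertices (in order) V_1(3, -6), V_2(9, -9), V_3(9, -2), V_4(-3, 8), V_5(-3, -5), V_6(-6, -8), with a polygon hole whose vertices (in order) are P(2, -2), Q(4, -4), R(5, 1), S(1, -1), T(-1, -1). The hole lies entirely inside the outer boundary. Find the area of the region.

Outer boundary:
Apply Gauss's area formula: 2A = Σ (x_i·y_{i+1} − x_{i+1}·y_i), indices taken mod 6.
V_1→V_2: (3)(-9) − (9)(-6) = 27
V_2→V_3: (9)(-2) − (9)(-9) = 63
V_3→V_4: (9)(8) − (-3)(-2) = 66
V_4→V_5: (-3)(-5) − (-3)(8) = 39
V_5→V_6: (-3)(-8) − (-6)(-5) = -6
V_6→V_1: (-6)(-6) − (3)(-8) = 60
Σ = 249
Area = |Σ|/2 = 124.5.
Hole:
Σ = (0) + (24) + (-6) + (-2) + (4) = 20
Area = |Σ|/2 = 10.
Net area = 124.5 − 10 = 114.5.

114.5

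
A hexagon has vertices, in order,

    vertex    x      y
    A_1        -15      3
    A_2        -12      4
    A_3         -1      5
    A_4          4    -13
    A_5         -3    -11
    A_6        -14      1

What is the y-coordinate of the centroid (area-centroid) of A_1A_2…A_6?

-473/177

Apply Gauss's area formula. First the cross-terms c_i = x_i·y_{i+1} − x_{i+1}·y_i:
  -24, -56, -7, -83, -157, -27  ⇒  2A = -354, A = -177.
Then Σ (y_i + y_{i+1})·c_i = 2838, so ȳ = 2838 / (6·(-177)) = -473/177.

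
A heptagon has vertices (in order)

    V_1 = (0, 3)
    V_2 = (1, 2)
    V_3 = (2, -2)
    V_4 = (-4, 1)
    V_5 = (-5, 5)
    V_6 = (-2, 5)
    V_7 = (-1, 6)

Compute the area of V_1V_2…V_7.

27.5

V_1→V_2: (0)(2) − (1)(3) = -3
V_2→V_3: (1)(-2) − (2)(2) = -6
V_3→V_4: (2)(1) − (-4)(-2) = -6
V_4→V_5: (-4)(5) − (-5)(1) = -15
V_5→V_6: (-5)(5) − (-2)(5) = -15
V_6→V_7: (-2)(6) − (-1)(5) = -7
V_7→V_1: (-1)(3) − (0)(6) = -3
Σ = -55
Area = |Σ|/2 = 27.5.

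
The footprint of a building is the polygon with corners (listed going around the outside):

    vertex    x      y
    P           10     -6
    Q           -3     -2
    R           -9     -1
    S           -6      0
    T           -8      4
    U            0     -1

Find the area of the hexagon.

32.5

Cross-terms: -38, -15, -6, -24, 8, 10  ⇒  Σ = -65
Area = |Σ|/2 = 32.5.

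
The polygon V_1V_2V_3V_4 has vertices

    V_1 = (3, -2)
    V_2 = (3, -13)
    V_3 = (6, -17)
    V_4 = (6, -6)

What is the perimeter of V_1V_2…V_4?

32

|V_1V_2| = √((0)² + (-11)²) = √121 = 11
|V_2V_3| = √((3)² + (-4)²) = √25 = 5
|V_3V_4| = √((0)² + (11)²) = √121 = 11
|V_4V_1| = √((-3)² + (4)²) = √25 = 5
Perimeter = 11 + 5 + 11 + 5 = 32.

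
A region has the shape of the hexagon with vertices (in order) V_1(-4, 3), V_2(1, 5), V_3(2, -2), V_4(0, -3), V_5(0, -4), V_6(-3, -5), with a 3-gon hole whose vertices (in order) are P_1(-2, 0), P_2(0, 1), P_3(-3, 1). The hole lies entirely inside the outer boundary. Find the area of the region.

39.5

Outer boundary:
Apply the surveyor's formula: 2A = Σ (x_i·y_{i+1} − x_{i+1}·y_i), indices taken mod 6.
Σ = (-23) + (-12) + (-6) + (0) + (-12) + (-29) = -82
Area = |Σ|/2 = 41.
Hole:
Apply Gauss's area formula: 2A = Σ (x_i·y_{i+1} − x_{i+1}·y_i), indices taken mod 3.
Cross-terms: -2, 3, 2  ⇒  Σ = 3
Area = |Σ|/2 = 1.5.
Net area = 41 − 1.5 = 39.5.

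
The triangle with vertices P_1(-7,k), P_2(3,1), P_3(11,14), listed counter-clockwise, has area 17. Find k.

Write out the shoelace sum; only the two edges meeting at P_1 involve k:
2·Area = [(11·k − (-7)·14) + ((-7)·1 − 3·k)] + 31
       = 8·k + 122 = 34
⇒ k = -11.

-11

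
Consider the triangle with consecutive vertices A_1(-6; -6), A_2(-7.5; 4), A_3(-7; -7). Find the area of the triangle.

Σ = (-69) + (80.5) + (0) = 11.5
Area = |Σ|/2 = 5.75.

5.75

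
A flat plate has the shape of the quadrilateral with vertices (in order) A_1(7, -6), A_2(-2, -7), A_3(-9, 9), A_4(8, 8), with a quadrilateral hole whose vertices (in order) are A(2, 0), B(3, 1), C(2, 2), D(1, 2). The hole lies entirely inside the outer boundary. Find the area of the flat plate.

Outer boundary:
Σ = (-61) + (-81) + (-144) + (-104) = -390
Area = |Σ|/2 = 195.
Hole:
Apply the shoelace (surveyor's) formula: 2A = Σ (x_i·y_{i+1} − x_{i+1}·y_i), indices taken mod 4.
A→B: (2)(1) − (3)(0) = 2
B→C: (3)(2) − (2)(1) = 4
C→D: (2)(2) − (1)(2) = 2
D→A: (1)(0) − (2)(2) = -4
Σ = 4
Area = |Σ|/2 = 2.
Net area = 195 − 2 = 193.

193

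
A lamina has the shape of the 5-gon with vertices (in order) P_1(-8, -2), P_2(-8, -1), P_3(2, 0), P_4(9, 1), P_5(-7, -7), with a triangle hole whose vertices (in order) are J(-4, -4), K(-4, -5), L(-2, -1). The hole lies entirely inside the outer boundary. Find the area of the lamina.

50

Outer boundary:
Apply the shoelace (surveyor's) formula: 2A = Σ (x_i·y_{i+1} − x_{i+1}·y_i), indices taken mod 5.
Cross-terms: -8, 2, 2, -56, -42  ⇒  Σ = -102
Area = |Σ|/2 = 51.
Hole:
Σ = (4) + (-6) + (4) = 2
Area = |Σ|/2 = 1.
Net area = 51 − 1 = 50.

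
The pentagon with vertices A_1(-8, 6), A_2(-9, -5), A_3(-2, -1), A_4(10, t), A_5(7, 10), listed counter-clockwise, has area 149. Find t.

Write out the shoelace sum; only the two edges meeting at A_4 involve t:
2·Area = [((-2)·t − 10·(-1)) + (10·10 − 7·t)] + 215
       = -9·t + 325 = 298
⇒ t = 3.

3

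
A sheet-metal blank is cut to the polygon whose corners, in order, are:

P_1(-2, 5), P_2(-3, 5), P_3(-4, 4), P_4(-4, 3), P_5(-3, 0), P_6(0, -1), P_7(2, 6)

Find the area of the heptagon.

Apply the shoelace (surveyor's) formula: 2A = Σ (x_i·y_{i+1} − x_{i+1}·y_i), indices taken mod 7.
Σ = (5) + (8) + (4) + (9) + (3) + (2) + (22) = 53
Area = |Σ|/2 = 26.5.

26.5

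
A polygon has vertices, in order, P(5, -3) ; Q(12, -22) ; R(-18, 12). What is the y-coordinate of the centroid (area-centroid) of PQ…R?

Apply the shoelace (surveyor's) formula. First the cross-terms c_i = x_i·y_{i+1} − x_{i+1}·y_i:
  -74, -252, -6  ⇒  2A = -332, A = -166.
Then Σ (y_i + y_{i+1})·c_i = 4316, so ȳ = 4316 / (6·(-166)) = -13/3.

-13/3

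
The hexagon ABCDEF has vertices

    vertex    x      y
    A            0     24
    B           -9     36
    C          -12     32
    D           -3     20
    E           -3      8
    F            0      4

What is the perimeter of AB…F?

|AB| = √((-9)² + (12)²) = √225 = 15
|BC| = √((-3)² + (-4)²) = √25 = 5
|CD| = √((9)² + (-12)²) = √225 = 15
|DE| = √((0)² + (-12)²) = √144 = 12
|EF| = √((3)² + (-4)²) = √25 = 5
|FA| = √((0)² + (20)²) = √400 = 20
Perimeter = 15 + 5 + 15 + 12 + 5 + 20 = 72.

72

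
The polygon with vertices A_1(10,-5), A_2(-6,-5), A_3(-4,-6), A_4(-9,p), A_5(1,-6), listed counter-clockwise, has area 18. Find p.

The doubled signed area Σ (x_i y_{i+1} − x_{i+1} y_i) is linear in p.
With p=0 it equals -9; the coefficient of p is -5 (from the two edges through A_4).
So -5·p + -9 = 2·18 = 36 ⇒ p = -9.

-9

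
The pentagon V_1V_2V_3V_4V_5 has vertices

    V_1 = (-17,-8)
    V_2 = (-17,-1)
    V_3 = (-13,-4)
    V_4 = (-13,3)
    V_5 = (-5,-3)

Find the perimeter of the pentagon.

|V_1V_2| = √((0)² + (7)²) = √49 = 7
|V_2V_3| = √((4)² + (-3)²) = √25 = 5
|V_3V_4| = √((0)² + (7)²) = √49 = 7
|V_4V_5| = √((8)² + (-6)²) = √100 = 10
|V_5V_1| = √((-12)² + (-5)²) = √169 = 13
Perimeter = 7 + 5 + 7 + 10 + 13 = 42.

42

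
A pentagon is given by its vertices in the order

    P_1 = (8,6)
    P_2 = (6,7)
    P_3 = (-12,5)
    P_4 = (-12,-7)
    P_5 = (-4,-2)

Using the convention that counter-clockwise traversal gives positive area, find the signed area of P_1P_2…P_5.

Apply Gauss's area formula: 2A = Σ (x_i·y_{i+1} − x_{i+1}·y_i), indices taken mod 5.
Cross-terms: 20, 114, 144, -4, -8  ⇒  Σ = 266
Signed area = Σ/2 = 133 (positive ⇒ counter-clockwise traversal).

133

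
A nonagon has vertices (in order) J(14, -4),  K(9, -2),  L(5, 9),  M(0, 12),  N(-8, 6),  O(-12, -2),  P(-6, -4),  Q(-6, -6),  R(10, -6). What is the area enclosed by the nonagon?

Cross-terms: 8, 91, 60, 96, 88, 36, 12, 96, 44  ⇒  Σ = 531
Area = |Σ|/2 = 265.5.

265.5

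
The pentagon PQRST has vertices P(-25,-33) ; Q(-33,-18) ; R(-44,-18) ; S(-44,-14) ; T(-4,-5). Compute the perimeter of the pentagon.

108

|PQ| = √((-8)² + (15)²) = √289 = 17
|QR| = √((-11)² + (0)²) = √121 = 11
|RS| = √((0)² + (4)²) = √16 = 4
|ST| = √((40)² + (9)²) = √1681 = 41
|TP| = √((-21)² + (-28)²) = √1225 = 35
Perimeter = 17 + 11 + 4 + 41 + 35 = 108.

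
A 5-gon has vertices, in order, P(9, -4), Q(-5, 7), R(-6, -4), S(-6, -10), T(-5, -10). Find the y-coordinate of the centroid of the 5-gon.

-643/261

Apply Gauss's area formula. First the cross-terms c_i = x_i·y_{i+1} − x_{i+1}·y_i:
  43, 62, 36, 10, 110  ⇒  2A = 261, A = 130.5.
Then Σ (y_i + y_{i+1})·c_i = -1929, so ȳ = -1929 / (6·130.5) = -643/261.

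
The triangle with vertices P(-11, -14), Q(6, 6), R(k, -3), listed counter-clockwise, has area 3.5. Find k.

Write out the shoelace sum; only the two edges meeting at R involve k:
2·Area = [(6·(-3) − k·6) + (k·(-14) − (-11)·(-3))] + 18
       = -20·k + -33 = 7
⇒ k = -2.

-2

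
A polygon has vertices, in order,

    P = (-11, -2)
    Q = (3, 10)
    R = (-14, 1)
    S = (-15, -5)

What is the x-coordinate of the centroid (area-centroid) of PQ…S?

Apply the shoelace formula. First the cross-terms c_i = x_i·y_{i+1} − x_{i+1}·y_i:
  -104, 143, 85, -25  ⇒  2A = 99, A = 49.5.
Then Σ (x_i + x_{i+1})·c_i = -2556, so x̄ = -2556 / (6·49.5) = -284/33.

-284/33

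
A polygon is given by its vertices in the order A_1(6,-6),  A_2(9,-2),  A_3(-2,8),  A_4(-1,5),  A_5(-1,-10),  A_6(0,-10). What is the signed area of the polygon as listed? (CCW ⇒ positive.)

Apply the shoelace (surveyor's) formula: 2A = Σ (x_i·y_{i+1} − x_{i+1}·y_i), indices taken mod 6.
Cross-terms: 42, 68, -2, 15, 10, 60  ⇒  Σ = 193
Signed area = Σ/2 = 96.5 (positive ⇒ counter-clockwise traversal).

96.5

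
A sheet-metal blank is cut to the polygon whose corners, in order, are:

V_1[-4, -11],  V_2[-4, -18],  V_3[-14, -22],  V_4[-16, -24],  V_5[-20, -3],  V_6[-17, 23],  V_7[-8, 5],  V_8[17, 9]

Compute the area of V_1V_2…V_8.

652

Apply Gauss's area formula: 2A = Σ (x_i·y_{i+1} − x_{i+1}·y_i), indices taken mod 8.
Σ = (28) + (-164) + (-16) + (-432) + (-511) + (99) + (-157) + (-151) = -1304
Area = |Σ|/2 = 652.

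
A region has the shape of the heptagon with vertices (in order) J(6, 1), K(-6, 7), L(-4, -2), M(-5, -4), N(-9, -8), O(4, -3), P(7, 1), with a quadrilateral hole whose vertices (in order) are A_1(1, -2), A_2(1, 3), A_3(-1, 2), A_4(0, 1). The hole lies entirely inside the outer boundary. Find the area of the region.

87.5

Outer boundary:
Apply the surveyor's formula: 2A = Σ (x_i·y_{i+1} − x_{i+1}·y_i), indices taken mod 7.
J→K: (6)(7) − (-6)(1) = 48
K→L: (-6)(-2) − (-4)(7) = 40
L→M: (-4)(-4) − (-5)(-2) = 6
M→N: (-5)(-8) − (-9)(-4) = 4
N→O: (-9)(-3) − (4)(-8) = 59
O→P: (4)(1) − (7)(-3) = 25
P→J: (7)(1) − (6)(1) = 1
Σ = 183
Area = |Σ|/2 = 91.5.
Hole:
Apply the shoelace (surveyor's) formula: 2A = Σ (x_i·y_{i+1} − x_{i+1}·y_i), indices taken mod 4.
A_1→A_2: (1)(3) − (1)(-2) = 5
A_2→A_3: (1)(2) − (-1)(3) = 5
A_3→A_4: (-1)(1) − (0)(2) = -1
A_4→A_1: (0)(-2) − (1)(1) = -1
Σ = 8
Area = |Σ|/2 = 4.
Net area = 91.5 − 4 = 87.5.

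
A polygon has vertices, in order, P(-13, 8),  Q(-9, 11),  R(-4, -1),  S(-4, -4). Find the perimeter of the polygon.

|PQ| = √((4)² + (3)²) = √25 = 5
|QR| = √((5)² + (-12)²) = √169 = 13
|RS| = √((0)² + (-3)²) = √9 = 3
|SP| = √((-9)² + (12)²) = √225 = 15
Perimeter = 5 + 13 + 3 + 15 = 36.

36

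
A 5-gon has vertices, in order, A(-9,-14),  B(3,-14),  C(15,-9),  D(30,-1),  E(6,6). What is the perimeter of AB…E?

92

|AB| = √((12)² + (0)²) = √144 = 12
|BC| = √((12)² + (5)²) = √169 = 13
|CD| = √((15)² + (8)²) = √289 = 17
|DE| = √((-24)² + (7)²) = √625 = 25
|EA| = √((-15)² + (-20)²) = √625 = 25
Perimeter = 12 + 13 + 17 + 25 + 25 = 92.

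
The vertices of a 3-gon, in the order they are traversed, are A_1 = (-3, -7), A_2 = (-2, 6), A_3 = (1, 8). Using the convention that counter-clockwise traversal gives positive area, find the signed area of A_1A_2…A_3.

Apply the surveyor's formula: 2A = Σ (x_i·y_{i+1} − x_{i+1}·y_i), indices taken mod 3.
Σ = (-32) + (-22) + (17) = -37
Signed area = Σ/2 = -18.5 (negative ⇒ clockwise traversal).

-18.5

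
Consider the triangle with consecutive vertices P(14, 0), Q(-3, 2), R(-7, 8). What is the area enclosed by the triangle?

47

Apply Gauss's area formula: 2A = Σ (x_i·y_{i+1} − x_{i+1}·y_i), indices taken mod 3.
P→Q: (14)(2) − (-3)(0) = 28
Q→R: (-3)(8) − (-7)(2) = -10
R→P: (-7)(0) − (14)(8) = -112
Σ = -94
Area = |Σ|/2 = 47.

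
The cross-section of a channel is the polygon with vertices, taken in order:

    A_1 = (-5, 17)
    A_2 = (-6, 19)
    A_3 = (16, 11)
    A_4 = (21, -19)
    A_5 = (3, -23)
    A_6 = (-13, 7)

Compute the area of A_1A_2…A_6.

Apply the shoelace formula: 2A = Σ (x_i·y_{i+1} − x_{i+1}·y_i), indices taken mod 6.
Σ = (7) + (-370) + (-535) + (-426) + (-278) + (-186) = -1788
Area = |Σ|/2 = 894.

894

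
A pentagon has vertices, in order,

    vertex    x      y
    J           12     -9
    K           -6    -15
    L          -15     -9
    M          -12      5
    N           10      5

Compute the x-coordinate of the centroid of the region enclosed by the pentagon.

Apply the surveyor's formula. First the cross-terms c_i = x_i·y_{i+1} − x_{i+1}·y_i:
  -234, -171, -183, -110, -150  ⇒  2A = -848, A = -424.
Then Σ (x_i + x_{i+1})·c_i = 4048, so x̄ = 4048 / (6·(-424)) = -253/159.

-253/159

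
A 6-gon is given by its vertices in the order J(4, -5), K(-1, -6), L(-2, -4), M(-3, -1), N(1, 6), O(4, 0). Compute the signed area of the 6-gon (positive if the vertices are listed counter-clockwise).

-54

Apply the shoelace (surveyor's) formula: 2A = Σ (x_i·y_{i+1} − x_{i+1}·y_i), indices taken mod 6.
Σ = (-29) + (-8) + (-10) + (-17) + (-24) + (-20) = -108
Signed area = Σ/2 = -54 (negative ⇒ clockwise traversal).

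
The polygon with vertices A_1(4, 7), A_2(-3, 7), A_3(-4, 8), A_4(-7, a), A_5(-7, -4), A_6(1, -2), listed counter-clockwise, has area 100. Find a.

10

Write out the shoelace sum; only the two edges meeting at A_4 involve a:
2·Area = [((-4)·a − (-7)·8) + ((-7)·(-4) − (-7)·a)] + 86
       = 3·a + 170 = 200
⇒ a = 10.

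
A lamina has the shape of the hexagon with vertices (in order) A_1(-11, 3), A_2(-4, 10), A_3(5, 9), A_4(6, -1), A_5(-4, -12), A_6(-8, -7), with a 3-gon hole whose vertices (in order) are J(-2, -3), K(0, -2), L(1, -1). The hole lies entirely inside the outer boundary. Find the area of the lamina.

243.5

Outer boundary:
Apply Gauss's area formula: 2A = Σ (x_i·y_{i+1} − x_{i+1}·y_i), indices taken mod 6.
A_1→A_2: (-11)(10) − (-4)(3) = -98
A_2→A_3: (-4)(9) − (5)(10) = -86
A_3→A_4: (5)(-1) − (6)(9) = -59
A_4→A_5: (6)(-12) − (-4)(-1) = -76
A_5→A_6: (-4)(-7) − (-8)(-12) = -68
A_6→A_1: (-8)(3) − (-11)(-7) = -101
Σ = -488
Area = |Σ|/2 = 244.
Hole:
Cross-terms: 4, 2, -5  ⇒  Σ = 1
Area = |Σ|/2 = 0.5.
Net area = 244 − 0.5 = 243.5.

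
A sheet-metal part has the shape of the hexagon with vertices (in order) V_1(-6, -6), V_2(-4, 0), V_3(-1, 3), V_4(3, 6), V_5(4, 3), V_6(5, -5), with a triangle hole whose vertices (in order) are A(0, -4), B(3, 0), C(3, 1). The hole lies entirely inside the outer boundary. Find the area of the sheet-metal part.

79

Outer boundary:
Cross-terms: -24, -12, -15, -15, -35, -60  ⇒  Σ = -161
Area = |Σ|/2 = 80.5.
Hole:
Cross-terms: 12, 3, -12  ⇒  Σ = 3
Area = |Σ|/2 = 1.5.
Net area = 80.5 − 1.5 = 79.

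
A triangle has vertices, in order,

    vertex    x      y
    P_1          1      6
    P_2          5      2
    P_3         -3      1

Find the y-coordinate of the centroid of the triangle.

Apply the shoelace formula. First the cross-terms c_i = x_i·y_{i+1} − x_{i+1}·y_i:
  -28, 11, -19  ⇒  2A = -36, A = -18.
Then Σ (y_i + y_{i+1})·c_i = -324, so ȳ = -324 / (6·(-18)) = 3.

3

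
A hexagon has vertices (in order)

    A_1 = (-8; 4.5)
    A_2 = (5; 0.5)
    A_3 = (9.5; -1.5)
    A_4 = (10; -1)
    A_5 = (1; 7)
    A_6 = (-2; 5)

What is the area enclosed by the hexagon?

43.875

Cross-terms: -26.5, -12.25, 5.5, 71, 19, 31  ⇒  Σ = 87.75
Area = |Σ|/2 = 43.875.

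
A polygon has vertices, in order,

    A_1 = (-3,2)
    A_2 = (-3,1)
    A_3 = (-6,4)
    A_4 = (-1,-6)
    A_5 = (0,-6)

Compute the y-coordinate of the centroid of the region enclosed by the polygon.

-101/75

Apply the shoelace formula. First the cross-terms c_i = x_i·y_{i+1} − x_{i+1}·y_i:
  3, -6, 40, 6, -18  ⇒  2A = 25, A = 12.5.
Then Σ (y_i + y_{i+1})·c_i = -101, so ȳ = -101 / (6·12.5) = -101/75.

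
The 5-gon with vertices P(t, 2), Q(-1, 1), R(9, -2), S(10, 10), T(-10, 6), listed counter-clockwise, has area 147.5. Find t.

-10

The doubled signed area Σ (x_i y_{i+1} − x_{i+1} y_i) is linear in t.
With t=0 it equals 245; the coefficient of t is -5 (from the two edges through P).
So -5·t + 245 = 2·147.5 = 295 ⇒ t = -10.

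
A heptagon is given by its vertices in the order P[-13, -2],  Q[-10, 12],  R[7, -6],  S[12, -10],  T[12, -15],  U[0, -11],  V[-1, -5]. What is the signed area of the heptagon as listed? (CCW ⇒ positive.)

Cross-terms: -176, -24, 2, -60, -132, -11, -63  ⇒  Σ = -464
Signed area = Σ/2 = -232 (negative ⇒ clockwise traversal).

-232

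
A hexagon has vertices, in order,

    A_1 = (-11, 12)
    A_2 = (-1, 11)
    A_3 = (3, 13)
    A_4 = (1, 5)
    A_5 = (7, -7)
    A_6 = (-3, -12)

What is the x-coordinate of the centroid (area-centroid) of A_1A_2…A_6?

Apply the surveyor's formula. First the cross-terms c_i = x_i·y_{i+1} − x_{i+1}·y_i:
  -109, -46, 2, -42, -105, -168  ⇒  2A = -468, A = -234.
Then Σ (x_i + x_{i+1})·c_i = 2820, so x̄ = 2820 / (6·(-234)) = -235/117.

-235/117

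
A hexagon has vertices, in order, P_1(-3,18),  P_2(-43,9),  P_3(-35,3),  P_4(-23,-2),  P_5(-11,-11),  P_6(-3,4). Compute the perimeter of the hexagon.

110

|P_1P_2| = √((-40)² + (-9)²) = √1681 = 41
|P_2P_3| = √((8)² + (-6)²) = √100 = 10
|P_3P_4| = √((12)² + (-5)²) = √169 = 13
|P_4P_5| = √((12)² + (-9)²) = √225 = 15
|P_5P_6| = √((8)² + (15)²) = √289 = 17
|P_6P_1| = √((0)² + (14)²) = √196 = 14
Perimeter = 41 + 10 + 13 + 15 + 17 + 14 = 110.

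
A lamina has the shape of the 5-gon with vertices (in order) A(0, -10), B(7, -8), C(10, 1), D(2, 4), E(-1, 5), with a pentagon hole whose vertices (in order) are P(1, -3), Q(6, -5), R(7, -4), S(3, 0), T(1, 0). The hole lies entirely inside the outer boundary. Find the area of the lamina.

Outer boundary:
Apply the shoelace (surveyor's) formula: 2A = Σ (x_i·y_{i+1} − x_{i+1}·y_i), indices taken mod 5.
Σ = (70) + (87) + (38) + (14) + (10) = 219
Area = |Σ|/2 = 109.5.
Hole:
Σ = (13) + (11) + (12) + (0) + (-3) = 33
Area = |Σ|/2 = 16.5.
Net area = 109.5 − 16.5 = 93.

93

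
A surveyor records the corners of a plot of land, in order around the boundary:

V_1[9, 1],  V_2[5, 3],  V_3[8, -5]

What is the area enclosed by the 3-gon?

13

Apply the surveyor's formula: 2A = Σ (x_i·y_{i+1} − x_{i+1}·y_i), indices taken mod 3.
Σ = (22) + (-49) + (53) = 26
Area = |Σ|/2 = 13.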